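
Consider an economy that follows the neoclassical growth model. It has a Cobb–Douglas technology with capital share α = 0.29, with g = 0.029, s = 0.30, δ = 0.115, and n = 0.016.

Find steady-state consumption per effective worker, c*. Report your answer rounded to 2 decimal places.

At the steady state, Δk = 0, so s·k^α = (n + g + δ)·k.
Dividing both sides by k: k^(1−α) = s / (n + g + δ).
k^0.71 = 0.30 / (0.016 + 0.029 + 0.115) = 0.30 / 0.160 = 1.8750
k* = 1.8750^(1/0.71) ≈ 2.4239
y* = (k*)^α = 2.4239^0.29 ≈ 1.2927
c* = (1 − s)·y* = (1 − 0.30) × 1.2927 ≈ 0.9049

c* = 0.90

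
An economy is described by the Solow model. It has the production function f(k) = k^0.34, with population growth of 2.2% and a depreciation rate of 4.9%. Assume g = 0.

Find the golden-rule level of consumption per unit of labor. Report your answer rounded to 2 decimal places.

At the golden rule, f'(k) = n + δ, so α·k^(α−1) = n + δ and k_gold = (α/(n + δ))^(1/(1−α)).
k_gold = (0.34/0.071)^(1/0.66) = 4.7887^1.5152 ≈ 10.7316
c_gold = f(k_gold) − (n + δ)·k_gold = 2.2409 − 0.071×10.7316 ≈ 1.4790

c_gold ≈ 1.48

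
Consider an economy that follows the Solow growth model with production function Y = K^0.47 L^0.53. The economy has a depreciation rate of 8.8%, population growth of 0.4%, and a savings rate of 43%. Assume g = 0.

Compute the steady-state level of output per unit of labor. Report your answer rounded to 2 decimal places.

In steady state, investment equals break-even investment: s·k^α = (n + δ)·k.
Dividing both sides by k: k^(1−α) = s / (n + δ).
k^0.53 = 0.43 / (0.004 + 0.088) = 0.43 / 0.092 = 4.6739
k* = 4.6739^(1/0.53) ≈ 18.3462
y* = (k*)^α = 18.3462^0.47 ≈ 3.9252

y* ≈ 3.93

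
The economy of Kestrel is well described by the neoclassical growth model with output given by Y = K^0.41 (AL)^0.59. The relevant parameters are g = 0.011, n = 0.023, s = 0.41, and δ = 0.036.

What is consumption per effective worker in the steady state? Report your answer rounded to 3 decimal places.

At the steady state, Δk = 0, so s·k^α = (n + g + δ)·k.
Dividing both sides by k: k^(1−α) = s / (n + g + δ).
k^0.59 = 0.41 / (0.023 + 0.011 + 0.036) = 0.41 / 0.070 = 5.8571
k* = 5.8571^(1/0.59) ≈ 20.0059
y* = (k*)^α = 20.0059^0.41 ≈ 3.4157
c* = (1 − s)·y* = (1 − 0.41) × 3.4157 ≈ 2.0153

c* = 2.015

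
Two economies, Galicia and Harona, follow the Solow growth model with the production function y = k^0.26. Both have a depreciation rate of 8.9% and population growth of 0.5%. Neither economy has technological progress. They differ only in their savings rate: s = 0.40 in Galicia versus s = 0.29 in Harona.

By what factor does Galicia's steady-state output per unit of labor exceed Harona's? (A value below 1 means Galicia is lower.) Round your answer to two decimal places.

Steady-state y* = [s/(n + δ)]^(α/(1−α)), so the ratio is [ (s_G/(n + δ)_G) / (s_H/(n + δ)_H) ]^0.3514.
s_G/(n + δ)_G = 0.40/0.094 = 4.2553; s_H/(n + δ)_H = 0.29/0.094 = 3.0851.
Ratio = (4.2553/3.0851)^0.3514 = 1.3793^0.3514 ≈ 1.1196

ratio ≈ 1.12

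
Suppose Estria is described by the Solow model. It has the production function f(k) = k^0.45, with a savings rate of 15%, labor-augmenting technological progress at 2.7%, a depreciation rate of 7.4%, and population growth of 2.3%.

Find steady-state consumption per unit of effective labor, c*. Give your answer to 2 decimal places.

Steady state requires s·f(k) = (n + g + δ)·k, i.e. s·k^α = (n + g + δ)·k.
Rearranging, k^(1−α) = s / (n + g + δ).
k^0.55 = 0.15 / (0.023 + 0.027 + 0.074) = 0.15 / 0.124 = 1.2097
k* = 1.2097^(1/0.55) ≈ 1.4136
y* = (k*)^α = 1.4136^0.45 ≈ 1.1685
c* = (1 − s)·y* = (1 − 0.15) × 1.1685 ≈ 0.9932

c* ≈ 0.99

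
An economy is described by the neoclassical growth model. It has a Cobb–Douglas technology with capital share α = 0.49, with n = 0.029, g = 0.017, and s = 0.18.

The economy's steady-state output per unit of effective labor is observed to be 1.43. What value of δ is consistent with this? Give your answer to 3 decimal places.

In steady state, investment equals break-even investment: s·k^α = (n + g + δ)·k.
Since y* = [s/(n + g + δ)]^(α/(1−α)), we have s/(n + g + δ) = (y*)^((1−α)/α) = 1.43^1.0408 = 1.4510.
Therefore n + g + δ = s / 1.4510 = 0.18 / 1.4510 = 0.1241, so δ = 0.1241 − 0.046 = 0.0781.

δ ≈ 0.078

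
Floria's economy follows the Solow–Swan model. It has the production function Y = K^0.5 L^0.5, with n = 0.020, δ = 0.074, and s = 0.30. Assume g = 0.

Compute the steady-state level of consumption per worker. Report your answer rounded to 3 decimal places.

c* = 2.234

Steady state requires s·f(k) = (n + δ)·k, i.e. s·k^α = (n + δ)·k.
Rearranging, k^(1−α) = s / (n + δ).
k^0.5 = 0.30 / (0.020 + 0.074) = 0.30 / 0.094 = 3.1915
k* = 3.1915^(1/0.5) ≈ 10.1857
y* = (k*)^α = 10.1857^0.5 ≈ 3.1915
c* = (1 − s)·y* = (1 − 0.30) × 3.1915 ≈ 2.2341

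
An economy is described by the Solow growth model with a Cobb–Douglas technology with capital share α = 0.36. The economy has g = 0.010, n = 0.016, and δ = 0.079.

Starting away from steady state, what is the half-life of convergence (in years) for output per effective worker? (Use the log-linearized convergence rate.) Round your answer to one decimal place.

Near the steady state the convergence rate is λ = (1 − α)(n + g + δ).
λ = (1 − 0.36) × 0.105 = 0.64 × 0.105 = 0.0672
Half-life = ln 2 / λ = 0.6931 / 0.0672 ≈ 10.31 years

t_½ ≈ 10.3 years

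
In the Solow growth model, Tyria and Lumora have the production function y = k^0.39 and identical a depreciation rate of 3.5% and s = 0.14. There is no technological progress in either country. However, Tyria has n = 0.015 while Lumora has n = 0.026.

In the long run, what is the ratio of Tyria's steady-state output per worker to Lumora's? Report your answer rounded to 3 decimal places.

Steady-state y* = [s/(n + δ)]^(α/(1−α)), so the ratio is [ (s_T/(n + δ)_T) / (s_L/(n + δ)_L) ]^0.6393.
s_T/(n + δ)_T = 0.14/0.050 = 2.8000; s_L/(n + δ)_L = 0.14/0.061 = 2.2951.
Ratio = (2.8000/2.2951)^0.6393 = 1.2200^0.6393 ≈ 1.1356

y*_T / y*_L ≈ 1.136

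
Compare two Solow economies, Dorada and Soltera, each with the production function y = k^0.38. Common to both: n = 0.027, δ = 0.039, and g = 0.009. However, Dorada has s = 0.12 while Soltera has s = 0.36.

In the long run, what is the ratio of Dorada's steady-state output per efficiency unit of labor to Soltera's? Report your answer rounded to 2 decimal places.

Steady-state y* = [s/(n + g + δ)]^(α/(1−α)), so the ratio is [ (s_D/(n + g + δ)_D) / (s_S/(n + g + δ)_S) ]^0.6129.
s_D/(n + g + δ)_D = 0.12/0.075 = 1.6000; s_S/(n + g + δ)_S = 0.36/0.075 = 4.8000.
Ratio = (1.6000/4.8000)^0.6129 = 0.3333^0.6129 ≈ 0.5100

y*_D / y*_S ≈ 0.51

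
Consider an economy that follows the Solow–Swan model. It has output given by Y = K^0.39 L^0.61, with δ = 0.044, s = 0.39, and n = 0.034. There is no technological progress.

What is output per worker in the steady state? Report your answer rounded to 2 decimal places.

At the steady state, Δk = 0, so s·k^α = (n + δ)·k.
Rearranging, k^(1−α) = s / (n + δ).
k^0.61 = 0.39 / (0.034 + 0.044) = 0.39 / 0.078 = 5.0000
k* = 5.0000^(1/0.61) ≈ 13.9911
y* = (k*)^α = 13.9911^0.39 ≈ 2.7982

y* ≈ 2.80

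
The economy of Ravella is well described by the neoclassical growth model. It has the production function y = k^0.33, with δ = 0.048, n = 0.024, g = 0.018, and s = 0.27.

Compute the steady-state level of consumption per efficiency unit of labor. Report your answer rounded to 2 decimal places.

In steady state, investment equals break-even investment: s·k^α = (n + g + δ)·k.
Rearranging, k^(1−α) = s / (n + g + δ).
k^0.67 = 0.27 / (0.024 + 0.018 + 0.048) = 0.27 / 0.090 = 3.0000
k* = 3.0000^(1/0.67) ≈ 5.1537
y* = (k*)^α = 5.1537^0.33 ≈ 1.7179
c* = (1 − s)·y* = (1 − 0.27) × 1.7179 ≈ 1.2541

c* = 1.25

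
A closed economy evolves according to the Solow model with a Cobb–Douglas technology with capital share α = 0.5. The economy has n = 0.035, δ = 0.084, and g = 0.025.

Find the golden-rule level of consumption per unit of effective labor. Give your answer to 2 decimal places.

At the golden rule, f'(k) = n + g + δ, so α·k^(α−1) = n + g + δ and k_gold = (α/(n + g + δ))^(1/(1−α)).
k_gold = (0.5/0.144)^(1/0.5) = 3.4722^2 ≈ 12.0562
c_gold = f(k_gold) − (n + g + δ)·k_gold = 3.4722 − 0.144×12.0562 ≈ 1.7361

c_gold ≈ 1.74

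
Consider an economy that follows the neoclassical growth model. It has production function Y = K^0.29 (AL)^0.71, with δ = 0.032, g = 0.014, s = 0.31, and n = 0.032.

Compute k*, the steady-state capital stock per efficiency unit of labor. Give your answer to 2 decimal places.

k* ≈ 6.98

At the steady state, Δk = 0, so s·k^α = (n + g + δ)·k.
Dividing both sides by k: k^(1−α) = s / (n + g + δ).
k^0.71 = 0.31 / (0.032 + 0.014 + 0.032) = 0.31 / 0.078 = 3.9744
k* = 3.9744^(1/0.71) ≈ 6.9830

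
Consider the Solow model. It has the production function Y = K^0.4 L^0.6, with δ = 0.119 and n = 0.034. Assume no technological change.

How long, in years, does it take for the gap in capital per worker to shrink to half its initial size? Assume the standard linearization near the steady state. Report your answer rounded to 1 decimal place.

t_½ ≈ 7.6 years

Near the steady state the convergence rate is λ = (1 − α)(n + δ).
λ = (1 − 0.4) × 0.153 = 0.6 × 0.153 = 0.0918
Half-life = ln 2 / λ = 0.6931 / 0.0918 ≈ 7.55 years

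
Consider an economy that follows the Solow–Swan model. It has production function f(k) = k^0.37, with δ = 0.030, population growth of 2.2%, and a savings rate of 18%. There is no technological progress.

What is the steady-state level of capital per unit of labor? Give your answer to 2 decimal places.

k* ≈ 7.18

In steady state, investment equals break-even investment: s·k^α = (n + δ)·k.
Dividing both sides by k: k^(1−α) = s / (n + δ).
k^0.63 = 0.18 / (0.022 + 0.030) = 0.18 / 0.052 = 3.4615
k* = 3.4615^(1/0.63) ≈ 7.1775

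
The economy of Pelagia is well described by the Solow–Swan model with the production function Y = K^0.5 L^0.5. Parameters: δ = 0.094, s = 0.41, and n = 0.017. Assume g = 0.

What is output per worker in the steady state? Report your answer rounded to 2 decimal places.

y* = 3.69

In steady state, investment equals break-even investment: s·k^α = (n + δ)·k.
Rearranging, k^(1−α) = s / (n + δ).
k^0.5 = 0.41 / (0.017 + 0.094) = 0.41 / 0.111 = 3.6937
k* = 3.6937^(1/0.5) ≈ 13.6434
y* = (k*)^α = 13.6434^0.5 ≈ 3.6937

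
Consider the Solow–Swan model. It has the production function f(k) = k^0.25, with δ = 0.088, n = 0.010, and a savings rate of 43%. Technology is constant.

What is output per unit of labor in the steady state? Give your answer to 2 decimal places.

In steady state, investment equals break-even investment: s·k^α = (n + δ)·k.
Rearranging, k^(1−α) = s / (n + δ).
k^0.75 = 0.43 / (0.010 + 0.088) = 0.43 / 0.098 = 4.3878
k* = 4.3878^(1/0.75) ≈ 7.1834
y* = (k*)^α = 7.1834^0.25 ≈ 1.6371

y* ≈ 1.64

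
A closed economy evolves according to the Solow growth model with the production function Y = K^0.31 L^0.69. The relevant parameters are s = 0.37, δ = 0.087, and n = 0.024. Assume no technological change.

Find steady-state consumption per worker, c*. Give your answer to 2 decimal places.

c* ≈ 1.08

Steady state requires s·f(k) = (n + δ)·k, i.e. s·k^α = (n + δ)·k.
Dividing both sides by k: k^(1−α) = s / (n + δ).
k^0.69 = 0.37 / (0.024 + 0.087) = 0.37 / 0.111 = 3.3333
k* = 3.3333^(1/0.69) ≈ 5.7252
y* = (k*)^α = 5.7252^0.31 ≈ 1.7176
c* = (1 − s)·y* = (1 − 0.37) × 1.7176 ≈ 1.0821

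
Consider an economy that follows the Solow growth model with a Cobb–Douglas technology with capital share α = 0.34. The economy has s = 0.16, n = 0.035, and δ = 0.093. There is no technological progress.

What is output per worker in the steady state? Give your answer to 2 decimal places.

In steady state, investment equals break-even investment: s·k^α = (n + δ)·k.
Dividing both sides by k: k^(1−α) = s / (n + δ).
k^0.66 = 0.16 / (0.035 + 0.093) = 0.16 / 0.128 = 1.2500
k* = 1.2500^(1/0.66) ≈ 1.4023
y* = (k*)^α = 1.4023^0.34 ≈ 1.1218

y* ≈ 1.12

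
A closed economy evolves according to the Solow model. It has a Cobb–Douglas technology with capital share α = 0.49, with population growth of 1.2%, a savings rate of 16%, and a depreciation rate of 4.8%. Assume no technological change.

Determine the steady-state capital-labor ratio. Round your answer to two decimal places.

k* = 6.84

Steady state requires s·f(k) = (n + δ)·k, i.e. s·k^α = (n + δ)·k.
Rearranging, k^(1−α) = s / (n + δ).
k^0.51 = 0.16 / (0.012 + 0.048) = 0.16 / 0.060 = 2.6667
k* = 2.6667^(1/0.51) ≈ 6.8430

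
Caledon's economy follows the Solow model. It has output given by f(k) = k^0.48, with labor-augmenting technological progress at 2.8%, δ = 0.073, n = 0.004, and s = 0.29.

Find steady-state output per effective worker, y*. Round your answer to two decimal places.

At the steady state, Δk = 0, so s·k^α = (n + g + δ)·k.
Dividing both sides by k: k^(1−α) = s / (n + g + δ).
k^0.52 = 0.29 / (0.004 + 0.028 + 0.073) = 0.29 / 0.105 = 2.7619
k* = 2.7619^(1/0.52) ≈ 7.0547
y* = (k*)^α = 7.0547^0.48 ≈ 2.5543

y* = 2.55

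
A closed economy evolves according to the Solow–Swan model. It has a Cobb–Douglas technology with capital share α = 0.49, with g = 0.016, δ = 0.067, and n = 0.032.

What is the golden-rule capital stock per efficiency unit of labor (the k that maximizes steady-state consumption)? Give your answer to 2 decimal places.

The golden rule sets f'(k) = n + g + δ, i.e. α·k^(α−1) = n + g + δ.
So k^(1−α) = α / (n + g + δ) = 0.49 / 0.115 = 4.2609.
k_gold = 4.2609^(1/0.51) ≈ 17.1521

k_gold ≈ 17.15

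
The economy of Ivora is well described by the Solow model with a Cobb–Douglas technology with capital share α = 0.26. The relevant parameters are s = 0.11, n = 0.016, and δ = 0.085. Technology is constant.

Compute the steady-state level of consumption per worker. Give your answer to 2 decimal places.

At the steady state, Δk = 0, so s·k^α = (n + δ)·k.
Rearranging, k^(1−α) = s / (n + δ).
k^0.74 = 0.11 / (0.016 + 0.085) = 0.11 / 0.101 = 1.0891
k* = 1.0891^(1/0.74) ≈ 1.1223
y* = (k*)^α = 1.1223^0.26 ≈ 1.0305
c* = (1 − s)·y* = (1 − 0.11) × 1.0305 ≈ 0.9171

c* = 0.92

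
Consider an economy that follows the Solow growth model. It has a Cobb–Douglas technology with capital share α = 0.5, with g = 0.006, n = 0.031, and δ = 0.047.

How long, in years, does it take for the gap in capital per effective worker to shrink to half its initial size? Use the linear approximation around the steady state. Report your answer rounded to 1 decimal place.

Near the steady state the convergence rate is λ = (1 − α)(n + g + δ).
λ = (1 − 0.5) × 0.084 = 0.5 × 0.084 = 0.0420
Half-life = ln 2 / λ = 0.6931 / 0.0420 ≈ 16.50 years

about 16.5 years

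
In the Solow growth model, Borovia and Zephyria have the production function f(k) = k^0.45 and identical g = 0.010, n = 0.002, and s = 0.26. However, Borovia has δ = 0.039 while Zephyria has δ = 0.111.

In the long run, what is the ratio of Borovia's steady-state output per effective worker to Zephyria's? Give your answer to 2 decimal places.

y*_B / y*_Z ≈ 2.06

Steady-state y* = [s/(n + g + δ)]^(α/(1−α)), so the ratio is [ (s_B/(n + g + δ)_B) / (s_Z/(n + g + δ)_Z) ]^0.8182.
s_B/(n + g + δ)_B = 0.26/0.051 = 5.0980; s_Z/(n + g + δ)_Z = 0.26/0.123 = 2.1138.
Ratio = (5.0980/2.1138)^0.8182 = 2.4118^0.8182 ≈ 2.0551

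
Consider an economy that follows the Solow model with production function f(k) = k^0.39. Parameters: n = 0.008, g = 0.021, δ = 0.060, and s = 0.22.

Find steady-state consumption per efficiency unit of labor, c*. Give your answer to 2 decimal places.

In steady state, investment equals break-even investment: s·k^α = (n + g + δ)·k.
Rearranging, k^(1−α) = s / (n + g + δ).
k^0.61 = 0.22 / (0.008 + 0.021 + 0.060) = 0.22 / 0.089 = 2.4719
k* = 2.4719^(1/0.61) ≈ 4.4087
y* = (k*)^α = 4.4087^0.39 ≈ 1.7835
c* = (1 − s)·y* = (1 − 0.22) × 1.7835 ≈ 1.3911

c* = 1.39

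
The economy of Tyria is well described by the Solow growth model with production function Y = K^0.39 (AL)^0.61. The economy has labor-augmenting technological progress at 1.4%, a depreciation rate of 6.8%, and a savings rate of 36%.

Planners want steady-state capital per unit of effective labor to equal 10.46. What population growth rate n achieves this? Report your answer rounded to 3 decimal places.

n ≈ 0.004

At the steady state, Δk = 0, so s·k^α = (n + g + δ)·k.
So s / (n + g + δ) = (k*)^(1−α) = 10.46^0.61 = 4.1871.
Therefore n + g + δ = s / 4.1871 = 0.36 / 4.1871 = 0.0860, so n = 0.0860 − 0.082 = 0.0040.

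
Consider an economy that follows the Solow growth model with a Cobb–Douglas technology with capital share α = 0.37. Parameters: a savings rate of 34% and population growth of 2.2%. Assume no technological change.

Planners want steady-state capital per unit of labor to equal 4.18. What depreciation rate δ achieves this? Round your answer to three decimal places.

δ ≈ 0.116

Steady state requires s·f(k) = (n + δ)·k, i.e. s·k^α = (n + δ)·k.
So s / (n + δ) = (k*)^(1−α) = 4.18^0.63 = 2.4623.
Therefore n + δ = s / 2.4623 = 0.34 / 2.4623 = 0.1381, so δ = 0.1381 − 0.022 = 0.1161.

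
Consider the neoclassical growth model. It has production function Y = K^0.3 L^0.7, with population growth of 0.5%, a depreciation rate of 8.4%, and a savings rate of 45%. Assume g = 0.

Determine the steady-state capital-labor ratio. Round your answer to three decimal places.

k* = 10.127

In steady state, investment equals break-even investment: s·k^α = (n + δ)·k.
Rearranging, k^(1−α) = s / (n + δ).
k^0.7 = 0.45 / (0.005 + 0.084) = 0.45 / 0.089 = 5.0562
k* = 5.0562^(1/0.7) ≈ 10.1266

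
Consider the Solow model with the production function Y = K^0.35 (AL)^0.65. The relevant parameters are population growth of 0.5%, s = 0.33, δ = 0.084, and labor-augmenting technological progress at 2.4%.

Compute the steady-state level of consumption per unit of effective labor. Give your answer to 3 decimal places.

c* = 1.193

At the steady state, Δk = 0, so s·k^α = (n + g + δ)·k.
Dividing both sides by k: k^(1−α) = s / (n + g + δ).
k^0.65 = 0.33 / (0.005 + 0.024 + 0.084) = 0.33 / 0.113 = 2.9204
k* = 2.9204^(1/0.65) ≈ 5.2007
y* = (k*)^α = 5.2007^0.35 ≈ 1.7808
c* = (1 − s)·y* = (1 − 0.33) × 1.7808 ≈ 1.1931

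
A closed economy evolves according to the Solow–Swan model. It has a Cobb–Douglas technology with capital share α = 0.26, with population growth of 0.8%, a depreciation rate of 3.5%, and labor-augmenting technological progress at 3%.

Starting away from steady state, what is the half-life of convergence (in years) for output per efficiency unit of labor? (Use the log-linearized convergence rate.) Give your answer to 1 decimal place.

half-life ≈ 12.8 years

Near the steady state the convergence rate is λ = (1 − α)(n + g + δ).
λ = (1 − 0.26) × 0.073 = 0.74 × 0.073 = 0.05402
Half-life = ln 2 / λ = 0.6931 / 0.05402 ≈ 12.83 years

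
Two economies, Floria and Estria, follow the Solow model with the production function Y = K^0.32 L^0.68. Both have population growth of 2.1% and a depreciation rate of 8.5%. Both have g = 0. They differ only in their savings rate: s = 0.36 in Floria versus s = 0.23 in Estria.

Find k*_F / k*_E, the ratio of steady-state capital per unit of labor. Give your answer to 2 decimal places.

ratio ≈ 1.93

Steady-state k* = [s/(n + δ)]^(1/(1−α)), so the ratio is [ (s_F/(n + δ)_F) / (s_E/(n + δ)_E) ]^1.4706.
s_F/(n + δ)_F = 0.36/0.106 = 3.3962; s_E/(n + δ)_E = 0.23/0.106 = 2.1698.
Ratio = (3.3962/2.1698)^1.4706 = 1.5652^1.4706 ≈ 1.9326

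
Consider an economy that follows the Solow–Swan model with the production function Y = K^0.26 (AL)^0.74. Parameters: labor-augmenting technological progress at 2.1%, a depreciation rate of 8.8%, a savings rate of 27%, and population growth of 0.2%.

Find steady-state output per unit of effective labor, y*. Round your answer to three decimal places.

y* ≈ 1.367

In steady state, investment equals break-even investment: s·k^α = (n + g + δ)·k.
Rearranging, k^(1−α) = s / (n + g + δ).
k^0.74 = 0.27 / (0.002 + 0.021 + 0.088) = 0.27 / 0.111 = 2.4324
k* = 2.4324^(1/0.74) ≈ 3.3241
y* = (k*)^α = 3.3241^0.26 ≈ 1.3666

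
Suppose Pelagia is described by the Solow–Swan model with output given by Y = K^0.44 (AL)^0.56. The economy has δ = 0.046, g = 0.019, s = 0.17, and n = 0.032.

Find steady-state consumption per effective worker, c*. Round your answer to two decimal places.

In steady state, investment equals break-even investment: s·k^α = (n + g + δ)·k.
Dividing both sides by k: k^(1−α) = s / (n + g + δ).
k^0.56 = 0.17 / (0.032 + 0.019 + 0.046) = 0.17 / 0.097 = 1.7526
k* = 1.7526^(1/0.56) ≈ 2.7236
y* = (k*)^α = 2.7236^0.44 ≈ 1.5540
c* = (1 − s)·y* = (1 − 0.17) × 1.5540 ≈ 1.2898

c* = 1.29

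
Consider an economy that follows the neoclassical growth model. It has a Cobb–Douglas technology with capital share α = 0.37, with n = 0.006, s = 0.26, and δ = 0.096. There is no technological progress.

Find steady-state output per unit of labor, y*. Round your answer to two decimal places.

Steady state requires s·f(k) = (n + δ)·k, i.e. s·k^α = (n + δ)·k.
Dividing both sides by k: k^(1−α) = s / (n + δ).
k^0.63 = 0.26 / (0.006 + 0.096) = 0.26 / 0.102 = 2.5490
k* = 2.5490^(1/0.63) ≈ 4.4160
y* = (k*)^α = 4.4160^0.37 ≈ 1.7325

y* = 1.73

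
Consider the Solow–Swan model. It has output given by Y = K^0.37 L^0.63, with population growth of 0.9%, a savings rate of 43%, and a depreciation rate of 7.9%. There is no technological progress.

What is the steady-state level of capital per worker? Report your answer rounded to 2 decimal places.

k* ≈ 12.41

In steady state, investment equals break-even investment: s·k^α = (n + δ)·k.
Rearranging, k^(1−α) = s / (n + δ).
k^0.63 = 0.43 / (0.009 + 0.079) = 0.43 / 0.088 = 4.8864
k* = 4.8864^(1/0.63) ≈ 12.4060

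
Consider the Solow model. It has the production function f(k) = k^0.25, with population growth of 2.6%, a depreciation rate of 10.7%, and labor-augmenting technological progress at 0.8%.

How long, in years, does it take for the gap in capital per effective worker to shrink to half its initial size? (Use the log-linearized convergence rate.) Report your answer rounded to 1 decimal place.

half-life ≈ 6.6 years

Near the steady state the convergence rate is λ = (1 − α)(n + g + δ).
λ = (1 − 0.25) × 0.141 = 0.75 × 0.141 = 0.10575
Half-life = ln 2 / λ = 0.6931 / 0.10575 ≈ 6.55 years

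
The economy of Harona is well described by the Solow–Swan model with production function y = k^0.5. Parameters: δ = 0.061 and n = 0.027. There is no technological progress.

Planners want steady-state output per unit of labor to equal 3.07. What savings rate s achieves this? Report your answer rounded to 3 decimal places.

s ≈ 0.270

Steady state requires s·f(k) = (n + δ)·k, i.e. s·k^α = (n + δ)·k.
Since y* = [s/(n + δ)]^(α/(1−α)), we have s/(n + δ) = (y*)^((1−α)/α) = 3.07^1 = 3.0700.
Therefore s = 3.0700 × (n + δ) = 3.0700 × 0.088 = 0.2702.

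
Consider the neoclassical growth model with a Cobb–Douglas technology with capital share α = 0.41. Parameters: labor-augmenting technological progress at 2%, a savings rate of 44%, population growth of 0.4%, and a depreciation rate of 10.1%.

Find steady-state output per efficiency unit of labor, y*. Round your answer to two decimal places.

In steady state, investment equals break-even investment: s·k^α = (n + g + δ)·k.
Dividing both sides by k: k^(1−α) = s / (n + g + δ).
k^0.59 = 0.44 / (0.004 + 0.020 + 0.101) = 0.44 / 0.125 = 3.5200
k* = 3.5200^(1/0.59) ≈ 8.4400
y* = (k*)^α = 8.4400^0.41 ≈ 2.3977

y* = 2.40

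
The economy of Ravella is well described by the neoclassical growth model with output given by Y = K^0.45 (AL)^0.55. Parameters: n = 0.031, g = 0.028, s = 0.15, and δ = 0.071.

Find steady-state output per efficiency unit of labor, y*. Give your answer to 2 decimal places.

y* = 1.12

At the steady state, Δk = 0, so s·k^α = (n + g + δ)·k.
Dividing both sides by k: k^(1−α) = s / (n + g + δ).
k^0.55 = 0.15 / (0.031 + 0.028 + 0.071) = 0.15 / 0.130 = 1.1538
k* = 1.1538^(1/0.55) ≈ 1.2971
y* = (k*)^α = 1.2971^0.45 ≈ 1.1242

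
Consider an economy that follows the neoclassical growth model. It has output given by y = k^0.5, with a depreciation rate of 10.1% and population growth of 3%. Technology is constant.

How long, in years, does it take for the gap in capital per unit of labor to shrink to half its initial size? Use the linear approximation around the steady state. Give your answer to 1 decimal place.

Near the steady state the convergence rate is λ = (1 − α)(n + δ).
λ = (1 − 0.5) × 0.131 = 0.5 × 0.131 = 0.0655
Half-life = ln 2 / λ = 0.6931 / 0.0655 ≈ 10.58 years

half-life ≈ 10.6 years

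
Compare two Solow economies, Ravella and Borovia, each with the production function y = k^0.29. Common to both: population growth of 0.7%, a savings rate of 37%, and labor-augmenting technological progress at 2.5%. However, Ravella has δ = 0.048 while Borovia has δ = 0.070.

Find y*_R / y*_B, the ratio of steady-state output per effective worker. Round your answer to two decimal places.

Steady-state y* = [s/(n + g + δ)]^(α/(1−α)), so the ratio is [ (s_R/(n + g + δ)_R) / (s_B/(n + g + δ)_B) ]^0.4085.
s_R/(n + g + δ)_R = 0.37/0.080 = 4.6250; s_B/(n + g + δ)_B = 0.37/0.102 = 3.6275.
Ratio = (4.6250/3.6275)^0.4085 = 1.2750^0.4085 ≈ 1.1043

y*_R / y*_B ≈ 1.10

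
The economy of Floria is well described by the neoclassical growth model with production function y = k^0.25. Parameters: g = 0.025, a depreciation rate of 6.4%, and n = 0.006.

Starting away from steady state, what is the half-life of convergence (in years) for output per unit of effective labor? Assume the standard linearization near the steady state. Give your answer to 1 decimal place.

about 9.7 years

Near the steady state the convergence rate is λ = (1 − α)(n + g + δ).
λ = (1 − 0.25) × 0.095 = 0.75 × 0.095 = 0.07125
Half-life = ln 2 / λ = 0.6931 / 0.07125 ≈ 9.73 years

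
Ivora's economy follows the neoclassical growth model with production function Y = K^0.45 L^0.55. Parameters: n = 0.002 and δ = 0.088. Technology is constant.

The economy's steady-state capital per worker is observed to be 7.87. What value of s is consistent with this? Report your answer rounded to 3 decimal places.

s ≈ 0.280

Steady state requires s·f(k) = (n + δ)·k, i.e. s·k^α = (n + δ)·k.
So s / (n + δ) = (k*)^(1−α) = 7.87^0.55 = 3.1102.
Therefore s = 3.1102 × (n + δ) = 3.1102 × 0.090 = 0.2799.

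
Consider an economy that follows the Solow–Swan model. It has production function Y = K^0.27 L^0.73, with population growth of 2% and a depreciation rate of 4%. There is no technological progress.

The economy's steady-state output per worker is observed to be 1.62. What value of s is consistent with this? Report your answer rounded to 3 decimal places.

s ≈ 0.221

Steady state requires s·f(k) = (n + δ)·k, i.e. s·k^α = (n + δ)·k.
Since y* = [s/(n + δ)]^(α/(1−α)), we have s/(n + δ) = (y*)^((1−α)/α) = 1.62^2.7037 = 3.6852.
Therefore s = 3.6852 × (n + δ) = 3.6852 × 0.060 = 0.2211.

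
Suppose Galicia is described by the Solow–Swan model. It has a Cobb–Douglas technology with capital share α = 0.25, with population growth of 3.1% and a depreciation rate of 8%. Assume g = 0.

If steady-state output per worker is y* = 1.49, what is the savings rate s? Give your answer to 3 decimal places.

s ≈ 0.367

In steady state, investment equals break-even investment: s·k^α = (n + δ)·k.
Since y* = [s/(n + δ)]^(α/(1−α)), we have s/(n + δ) = (y*)^((1−α)/α) = 1.49^3 = 3.3079.
Therefore s = 3.3079 × (n + δ) = 3.3079 × 0.111 = 0.3672.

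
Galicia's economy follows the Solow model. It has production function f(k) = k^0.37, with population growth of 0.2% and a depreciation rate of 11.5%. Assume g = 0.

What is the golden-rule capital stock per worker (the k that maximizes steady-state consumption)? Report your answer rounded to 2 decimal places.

The golden rule sets f'(k) = n + δ, i.e. α·k^(α−1) = n + δ.
So k^(1−α) = α / (n + δ) = 0.37 / 0.117 = 3.1624.
k_gold = 3.1624^(1/0.63) ≈ 6.2184

k_gold ≈ 6.22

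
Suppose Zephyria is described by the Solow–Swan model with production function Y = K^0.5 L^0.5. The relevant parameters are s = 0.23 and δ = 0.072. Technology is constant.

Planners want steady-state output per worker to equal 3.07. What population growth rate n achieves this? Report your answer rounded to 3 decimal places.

n ≈ 0.003

At the steady state, Δk = 0, so s·k^α = (n + δ)·k.
Since y* = [s/(n + δ)]^(α/(1−α)), we have s/(n + δ) = (y*)^((1−α)/α) = 3.07^1 = 3.0700.
Therefore n + δ = s / 3.0700 = 0.23 / 3.0700 = 0.0749, so n = 0.0749 − 0.072 = 0.0029.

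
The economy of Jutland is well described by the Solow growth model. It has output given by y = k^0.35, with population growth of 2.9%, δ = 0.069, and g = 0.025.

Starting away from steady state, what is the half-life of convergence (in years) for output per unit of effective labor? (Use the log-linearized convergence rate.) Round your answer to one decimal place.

Near the steady state the convergence rate is λ = (1 − α)(n + g + δ).
λ = (1 − 0.35) × 0.123 = 0.65 × 0.123 = 0.07995
Half-life = ln 2 / λ = 0.6931 / 0.07995 ≈ 8.67 years

t_½ ≈ 8.7 years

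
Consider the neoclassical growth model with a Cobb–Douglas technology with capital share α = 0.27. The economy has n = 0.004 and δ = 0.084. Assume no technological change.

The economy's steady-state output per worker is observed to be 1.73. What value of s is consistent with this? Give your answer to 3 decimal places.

s ≈ 0.387

Steady state requires s·f(k) = (n + δ)·k, i.e. s·k^α = (n + δ)·k.
Since y* = [s/(n + δ)]^(α/(1−α)), we have s/(n + δ) = (y*)^((1−α)/α) = 1.73^2.7037 = 4.4015.
Therefore s = 4.4015 × (n + δ) = 4.4015 × 0.088 = 0.3873.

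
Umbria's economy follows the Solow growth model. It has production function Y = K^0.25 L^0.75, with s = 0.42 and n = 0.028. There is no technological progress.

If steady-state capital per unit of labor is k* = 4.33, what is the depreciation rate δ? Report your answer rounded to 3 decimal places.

At the steady state, Δk = 0, so s·k^α = (n + δ)·k.
So s / (n + δ) = (k*)^(1−α) = 4.33^0.75 = 3.0017.
Therefore n + δ = s / 3.0017 = 0.42 / 3.0017 = 0.1399, so δ = 0.1399 − 0.028 = 0.1119.

δ ≈ 0.112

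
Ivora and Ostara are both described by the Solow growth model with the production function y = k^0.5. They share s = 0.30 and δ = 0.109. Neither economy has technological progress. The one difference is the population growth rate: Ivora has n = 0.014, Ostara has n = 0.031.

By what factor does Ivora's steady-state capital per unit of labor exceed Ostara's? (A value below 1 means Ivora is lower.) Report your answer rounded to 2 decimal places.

ratio ≈ 1.30

Steady-state k* = [s/(n + δ)]^(1/(1−α)), so the ratio is [ (s_I/(n + δ)_I) / (s_O/(n + δ)_O) ]^2.
s_I/(n + δ)_I = 0.30/0.123 = 2.4390; s_O/(n + δ)_O = 0.30/0.140 = 2.1429.
Ratio = (2.4390/2.1429)^2 = 1.1382^2 ≈ 1.2955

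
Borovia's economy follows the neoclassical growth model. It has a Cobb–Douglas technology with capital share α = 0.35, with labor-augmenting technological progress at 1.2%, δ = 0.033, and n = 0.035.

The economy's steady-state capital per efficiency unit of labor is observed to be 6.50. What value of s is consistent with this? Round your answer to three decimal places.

s ≈ 0.270

In steady state, investment equals break-even investment: s·k^α = (n + g + δ)·k.
So s / (n + g + δ) = (k*)^(1−α) = 6.50^0.65 = 3.3759.
Therefore s = 3.3759 × (n + g + δ) = 3.3759 × 0.080 = 0.2701.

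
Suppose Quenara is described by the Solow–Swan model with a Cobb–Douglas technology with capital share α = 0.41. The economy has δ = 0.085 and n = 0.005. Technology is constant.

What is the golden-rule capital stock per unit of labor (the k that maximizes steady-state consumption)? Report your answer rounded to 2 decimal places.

The golden rule sets f'(k) = n + δ, i.e. α·k^(α−1) = n + δ.
So k^(1−α) = α / (n + δ) = 0.41 / 0.090 = 4.5556.
k_gold = 4.5556^(1/0.59) ≈ 13.0671

k_gold ≈ 13.07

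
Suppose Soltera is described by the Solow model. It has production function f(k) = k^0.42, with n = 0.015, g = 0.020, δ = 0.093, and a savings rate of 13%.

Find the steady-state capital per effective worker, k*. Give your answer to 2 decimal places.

k* = 1.03

In steady state, investment equals break-even investment: s·k^α = (n + g + δ)·k.
Dividing both sides by k: k^(1−α) = s / (n + g + δ).
k^0.58 = 0.13 / (0.015 + 0.020 + 0.093) = 0.13 / 0.128 = 1.0156
k* = 1.0156^(1/0.58) ≈ 1.0270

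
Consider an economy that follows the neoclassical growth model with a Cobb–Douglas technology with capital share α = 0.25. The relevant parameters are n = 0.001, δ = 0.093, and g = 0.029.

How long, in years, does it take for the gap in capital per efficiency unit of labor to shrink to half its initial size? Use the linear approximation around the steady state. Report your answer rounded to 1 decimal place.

half-life ≈ 7.5 years

Near the steady state the convergence rate is λ = (1 − α)(n + g + δ).
λ = (1 − 0.25) × 0.123 = 0.75 × 0.123 = 0.09225
Half-life = ln 2 / λ = 0.6931 / 0.09225 ≈ 7.51 years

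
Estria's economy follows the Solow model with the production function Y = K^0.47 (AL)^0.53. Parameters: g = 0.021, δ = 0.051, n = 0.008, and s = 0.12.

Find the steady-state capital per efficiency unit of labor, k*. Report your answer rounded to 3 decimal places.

In steady state, investment equals break-even investment: s·k^α = (n + g + δ)·k.
Dividing both sides by k: k^(1−α) = s / (n + g + δ).
k^0.53 = 0.12 / (0.008 + 0.021 + 0.051) = 0.12 / 0.080 = 1.5000
k* = 1.5000^(1/0.53) ≈ 2.1491

k* ≈ 2.149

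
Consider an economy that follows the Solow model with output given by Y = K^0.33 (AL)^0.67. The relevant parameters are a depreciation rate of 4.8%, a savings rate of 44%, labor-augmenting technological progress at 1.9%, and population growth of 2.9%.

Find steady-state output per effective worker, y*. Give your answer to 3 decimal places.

At the steady state, Δk = 0, so s·k^α = (n + g + δ)·k.
Rearranging, k^(1−α) = s / (n + g + δ).
k^0.67 = 0.44 / (0.029 + 0.019 + 0.048) = 0.44 / 0.096 = 4.5833
k* = 4.5833^(1/0.67) ≈ 9.7014
y* = (k*)^α = 9.7014^0.33 ≈ 2.1167

y* ≈ 2.117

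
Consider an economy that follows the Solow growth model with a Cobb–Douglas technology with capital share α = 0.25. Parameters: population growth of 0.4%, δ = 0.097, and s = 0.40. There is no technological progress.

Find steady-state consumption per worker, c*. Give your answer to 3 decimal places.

In steady state, investment equals break-even investment: s·k^α = (n + δ)·k.
Rearranging, k^(1−α) = s / (n + δ).
k^0.75 = 0.40 / (0.004 + 0.097) = 0.40 / 0.101 = 3.9604
k* = 3.9604^(1/0.75) ≈ 6.2659
y* = (k*)^α = 6.2659^0.25 ≈ 1.5821
c* = (1 − s)·y* = (1 − 0.40) × 1.5821 ≈ 0.9493

c* ≈ 0.949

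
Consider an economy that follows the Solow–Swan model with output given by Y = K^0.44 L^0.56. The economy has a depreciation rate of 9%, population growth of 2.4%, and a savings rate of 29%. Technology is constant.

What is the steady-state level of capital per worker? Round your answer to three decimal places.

k* = 5.298

At the steady state, Δk = 0, so s·k^α = (n + δ)·k.
Rearranging, k^(1−α) = s / (n + δ).
k^0.56 = 0.29 / (0.024 + 0.090) = 0.29 / 0.114 = 2.5439
k* = 2.5439^(1/0.56) ≈ 5.2979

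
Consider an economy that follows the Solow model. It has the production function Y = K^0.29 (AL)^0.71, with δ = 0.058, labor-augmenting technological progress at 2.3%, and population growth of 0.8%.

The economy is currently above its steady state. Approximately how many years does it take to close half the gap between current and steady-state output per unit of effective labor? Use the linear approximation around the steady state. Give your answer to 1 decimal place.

half-life ≈ 11.0 years

Near the steady state the convergence rate is λ = (1 − α)(n + g + δ).
λ = (1 − 0.29) × 0.089 = 0.71 × 0.089 = 0.06319
Half-life = ln 2 / λ = 0.6931 / 0.06319 ≈ 10.97 years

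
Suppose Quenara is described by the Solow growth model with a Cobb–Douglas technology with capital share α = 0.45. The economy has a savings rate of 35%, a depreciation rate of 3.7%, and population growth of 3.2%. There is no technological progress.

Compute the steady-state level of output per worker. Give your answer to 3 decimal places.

y* = 3.776

Steady state requires s·f(k) = (n + δ)·k, i.e. s·k^α = (n + δ)·k.
Dividing both sides by k: k^(1−α) = s / (n + δ).
k^0.55 = 0.35 / (0.032 + 0.037) = 0.35 / 0.069 = 5.0725
k* = 5.0725^(1/0.55) ≈ 19.1523
y* = (k*)^α = 19.1523^0.45 ≈ 3.7757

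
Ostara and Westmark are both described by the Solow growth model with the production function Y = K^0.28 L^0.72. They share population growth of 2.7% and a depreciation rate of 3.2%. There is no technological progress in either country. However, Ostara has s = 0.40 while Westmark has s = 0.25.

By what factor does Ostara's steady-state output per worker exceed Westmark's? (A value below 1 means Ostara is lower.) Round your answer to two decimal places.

y*_O / y*_W ≈ 1.20

Steady-state y* = [s/(n + δ)]^(α/(1−α)), so the ratio is [ (s_O/(n + δ)_O) / (s_W/(n + δ)_W) ]^0.3889.
s_O/(n + δ)_O = 0.40/0.059 = 6.7797; s_W/(n + δ)_W = 0.25/0.059 = 4.2373.
Ratio = (6.7797/4.2373)^0.3889 = 1.6000^0.3889 ≈ 1.2006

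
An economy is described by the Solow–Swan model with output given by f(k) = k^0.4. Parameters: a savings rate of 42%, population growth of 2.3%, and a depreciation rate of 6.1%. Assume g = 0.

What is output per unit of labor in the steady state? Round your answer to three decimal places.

Steady state requires s·f(k) = (n + δ)·k, i.e. s·k^α = (n + δ)·k.
Rearranging, k^(1−α) = s / (n + δ).
k^0.6 = 0.42 / (0.023 + 0.061) = 0.42 / 0.084 = 5.0000
k* = 5.0000^(1/0.6) ≈ 14.6201
y* = (k*)^α = 14.6201^0.4 ≈ 2.9240

y* = 2.924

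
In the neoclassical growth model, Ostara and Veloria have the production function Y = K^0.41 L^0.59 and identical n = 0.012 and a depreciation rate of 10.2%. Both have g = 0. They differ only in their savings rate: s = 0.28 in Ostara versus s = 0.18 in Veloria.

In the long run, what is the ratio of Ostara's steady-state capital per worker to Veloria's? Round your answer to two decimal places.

ratio ≈ 2.11

Steady-state k* = [s/(n + δ)]^(1/(1−α)), so the ratio is [ (s_O/(n + δ)_O) / (s_V/(n + δ)_V) ]^1.6949.
s_O/(n + δ)_O = 0.28/0.114 = 2.4561; s_V/(n + δ)_V = 0.18/0.114 = 1.5789.
Ratio = (2.4561/1.5789)^1.6949 = 1.5556^1.6949 ≈ 2.1147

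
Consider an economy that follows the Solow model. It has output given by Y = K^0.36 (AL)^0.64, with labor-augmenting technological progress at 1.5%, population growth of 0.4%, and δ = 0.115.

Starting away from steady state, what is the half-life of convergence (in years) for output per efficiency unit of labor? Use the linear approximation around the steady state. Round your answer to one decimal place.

half-life ≈ 8.1 years

Near the steady state the convergence rate is λ = (1 − α)(n + g + δ).
λ = (1 − 0.36) × 0.134 = 0.64 × 0.134 = 0.08576
Half-life = ln 2 / λ = 0.6931 / 0.08576 ≈ 8.08 years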